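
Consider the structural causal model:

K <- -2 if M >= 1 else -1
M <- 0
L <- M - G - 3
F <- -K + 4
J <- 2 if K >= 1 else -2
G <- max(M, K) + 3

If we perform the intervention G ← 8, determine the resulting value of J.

do(G=8) replaces the equation G <- max(M, K) + 3 with the constant G = 8.
J is not downstream of the intervention, so its value is determined by the original equations.
K = -2 if M >= 1 else -1  [with M=0]  = -1
J = 2 if K >= 1 else -2  [with K=-1]  = -2

-2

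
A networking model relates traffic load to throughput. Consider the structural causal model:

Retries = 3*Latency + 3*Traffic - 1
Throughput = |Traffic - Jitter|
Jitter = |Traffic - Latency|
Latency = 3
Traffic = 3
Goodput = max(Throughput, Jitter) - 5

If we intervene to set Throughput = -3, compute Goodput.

The intervention breaks the incoming arrows to Throughput: Throughput = |Traffic - Jitter| no longer applies, and Throughput = -3.
Jitter = |Traffic - Latency|  [with Traffic=3, Latency=3]  = 0
Goodput = max(Throughput, Jitter) - 5  [with Throughput=-3, Jitter=0]  = -5

-5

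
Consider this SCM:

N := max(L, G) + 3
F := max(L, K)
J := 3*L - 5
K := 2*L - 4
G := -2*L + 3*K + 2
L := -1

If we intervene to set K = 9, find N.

34

do(K=9) replaces the equation K := 2*L - 4 with the constant K = 9.
G = -2*L + 3*K + 2  [with L=-1, K=9]  = 31
N = max(L, G) + 3  [with L=-1, G=31]  = 34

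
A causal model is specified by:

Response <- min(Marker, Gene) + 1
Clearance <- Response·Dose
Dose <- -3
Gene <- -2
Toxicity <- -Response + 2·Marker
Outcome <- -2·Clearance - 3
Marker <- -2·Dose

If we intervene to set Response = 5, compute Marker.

6

Under do(Response=5), the mechanism Response <- min(Marker, Gene) + 1 is discarded; Response is fixed at 5.
Since Marker is not a descendant of the intervened variable, it is unaffected.
Marker = -2·Dose  [with Dose=-3]  = 6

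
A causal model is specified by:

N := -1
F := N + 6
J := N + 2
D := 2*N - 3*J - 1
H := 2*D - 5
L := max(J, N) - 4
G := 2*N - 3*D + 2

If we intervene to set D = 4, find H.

3

Intervening sets D = 4 and removes its equation (D := 2*N - 3*J - 1).
H = 2*D - 5  [with D=4]  = 3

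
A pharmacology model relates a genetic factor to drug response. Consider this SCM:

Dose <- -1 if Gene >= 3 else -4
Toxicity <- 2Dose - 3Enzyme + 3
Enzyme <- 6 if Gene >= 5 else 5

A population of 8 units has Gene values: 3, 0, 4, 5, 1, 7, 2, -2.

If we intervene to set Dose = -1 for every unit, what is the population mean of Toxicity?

-14.75

Under do(Dose=-1), Dose's equation is replaced by Dose=-1 for every unit. Per-unit Toxicity: -14, -14, -14, -17, -14, -17, -14, -14. Mean = -14.75.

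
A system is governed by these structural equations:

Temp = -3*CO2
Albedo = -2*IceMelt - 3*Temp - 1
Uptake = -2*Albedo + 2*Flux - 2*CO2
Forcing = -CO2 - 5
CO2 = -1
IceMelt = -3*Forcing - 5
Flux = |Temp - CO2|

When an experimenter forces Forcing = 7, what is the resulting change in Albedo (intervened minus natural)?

66

do(Forcing=7) replaces the equation Forcing = -CO2 - 5 with the constant Forcing = 7.
Temp = -3*CO2  [with CO2=-1]  = 3
IceMelt = -3*Forcing - 5  [with Forcing=7]  = -26
Albedo = -2*IceMelt - 3*Temp - 1  [with IceMelt=-26, Temp=3]  = 42
Without intervention: Forcing = -CO2 - 5  [with CO2=-1]  = -4; Temp = -3*CO2  [with CO2=-1]  = 3; IceMelt = -3*Forcing - 5  [with Forcing=-4]  = 7; Albedo = -2*IceMelt - 3*Temp - 1  [with IceMelt=7, Temp=3]  = -24.
Change = 42 − (-24) = 66.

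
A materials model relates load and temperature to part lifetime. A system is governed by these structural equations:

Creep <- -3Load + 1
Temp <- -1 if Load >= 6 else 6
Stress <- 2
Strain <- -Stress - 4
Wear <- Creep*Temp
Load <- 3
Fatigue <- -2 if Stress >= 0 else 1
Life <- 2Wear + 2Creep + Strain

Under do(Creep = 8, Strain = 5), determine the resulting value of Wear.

48

The joint intervention fixes Creep = 8, Strain = 5, removing each variable's own equation.
Temp = -1 if Load >= 6 else 6  [with Load=3]  = 6
Wear = Creep*Temp  [with Creep=8, Temp=6]  = 48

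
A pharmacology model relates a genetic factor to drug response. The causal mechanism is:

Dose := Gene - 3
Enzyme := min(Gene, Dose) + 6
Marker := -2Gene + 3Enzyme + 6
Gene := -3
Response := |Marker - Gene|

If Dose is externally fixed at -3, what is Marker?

Under do(Dose=-3), the mechanism Dose := Gene - 3 is discarded; Dose is fixed at -3.
Enzyme = min(Gene, Dose) + 6  [with Gene=-3, Dose=-3]  = 3
Marker = -2Gene + 3Enzyme + 6  [with Gene=-3, Enzyme=3]  = 21

21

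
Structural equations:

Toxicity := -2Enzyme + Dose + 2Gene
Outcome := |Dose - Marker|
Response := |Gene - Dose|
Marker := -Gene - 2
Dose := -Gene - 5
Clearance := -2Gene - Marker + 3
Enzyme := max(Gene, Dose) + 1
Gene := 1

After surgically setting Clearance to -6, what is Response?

7

The intervention breaks the incoming arrows to Clearance: Clearance := -2Gene - Marker + 3 no longer applies, and Clearance = -6.
Response is not downstream of the intervention, so its value is determined by the original equations.
Dose = -Gene - 5  [with Gene=1]  = -6
Response = |Gene - Dose|  [with Gene=1, Dose=-6]  = 7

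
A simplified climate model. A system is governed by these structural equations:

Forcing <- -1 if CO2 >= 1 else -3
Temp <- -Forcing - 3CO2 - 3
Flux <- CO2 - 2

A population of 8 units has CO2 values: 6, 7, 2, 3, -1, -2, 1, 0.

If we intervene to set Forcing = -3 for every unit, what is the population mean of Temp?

-6

do(Forcing=-3) breaks Forcing's dependence on CO2. With Forcing=-3 fixed, Temp across the units is -18, -21, -6, -9, 3, 6, -3, 0, mean -6.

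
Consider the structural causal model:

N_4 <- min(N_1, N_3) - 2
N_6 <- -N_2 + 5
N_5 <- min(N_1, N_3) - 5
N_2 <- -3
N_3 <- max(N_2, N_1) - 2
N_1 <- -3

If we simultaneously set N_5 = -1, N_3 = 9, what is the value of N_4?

Under do(N_5 = -1, N_3 = 9), each intervened variable's structural equation is replaced by its fixed value.
N_4 = min(N_1, N_3) - 2  [with N_1=-3, N_3=9]  = -5

-5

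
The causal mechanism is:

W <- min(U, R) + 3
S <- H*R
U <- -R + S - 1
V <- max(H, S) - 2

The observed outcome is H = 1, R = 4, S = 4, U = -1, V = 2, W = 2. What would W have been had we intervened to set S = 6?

4

The intervention breaks the incoming arrows to S: S <- H*R no longer applies, and S = 6.
U = -R + S - 1  [with R=4, S=6]  = 1
W = min(U, R) + 3  [with U=1, R=4]  = 4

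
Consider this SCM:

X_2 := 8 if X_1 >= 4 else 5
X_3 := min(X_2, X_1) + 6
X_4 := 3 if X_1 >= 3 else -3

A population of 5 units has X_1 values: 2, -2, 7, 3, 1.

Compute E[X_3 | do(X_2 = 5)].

Every unit gets X_2=5 under the intervention. X_3 values become 8, 4, 11, 9, 7; E[X_3|do(X_2=5)] = 7.8.

7.8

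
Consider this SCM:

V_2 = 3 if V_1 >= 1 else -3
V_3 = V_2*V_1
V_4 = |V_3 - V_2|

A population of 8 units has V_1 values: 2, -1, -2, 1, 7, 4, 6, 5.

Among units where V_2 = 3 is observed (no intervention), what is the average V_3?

Conditioning on V_2=3 selects the 6 unit(s) with V_1 ∈ {2, 1, 7, 4, 6, 5}. Their V_3 values: 6, 3, 21, 12, 18, 15. Mean = 12.5.

12.5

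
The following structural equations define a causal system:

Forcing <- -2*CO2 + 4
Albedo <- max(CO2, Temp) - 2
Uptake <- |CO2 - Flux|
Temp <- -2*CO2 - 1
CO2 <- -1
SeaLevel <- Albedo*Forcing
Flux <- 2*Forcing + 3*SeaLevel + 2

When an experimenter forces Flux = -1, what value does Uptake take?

0

Intervening sets Flux = -1 and removes its equation (Flux <- 2*Forcing + 3*SeaLevel + 2).
Uptake = |CO2 - Flux|  [with CO2=-1, Flux=-1]  = 0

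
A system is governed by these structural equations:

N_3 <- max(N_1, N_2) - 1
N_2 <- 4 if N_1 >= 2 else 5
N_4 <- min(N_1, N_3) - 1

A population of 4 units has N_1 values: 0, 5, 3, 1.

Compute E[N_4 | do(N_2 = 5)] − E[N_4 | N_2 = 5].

do(N_2=5) breaks N_2's dependence on N_1. With N_2=5 fixed, N_4 across the units is -1, 3, 2, 0, mean 1.
E[N_4|N_2=5] averages over only the 2 units with N_2=5 (N_1 = 0, 1): N_4 = -1, 0, mean -0.5.
Difference = 1 − (-0.5) = 1.5.

1.5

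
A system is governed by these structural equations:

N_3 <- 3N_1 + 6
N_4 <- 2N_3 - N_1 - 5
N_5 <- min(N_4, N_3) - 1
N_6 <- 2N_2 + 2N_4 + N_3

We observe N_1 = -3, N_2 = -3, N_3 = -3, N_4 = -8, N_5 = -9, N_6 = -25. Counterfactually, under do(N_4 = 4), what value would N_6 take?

Under do(N_4=4), the mechanism N_4 <- 2N_3 - N_1 - 5 is discarded; N_4 is fixed at 4.
N_3 = 3N_1 + 6  [with N_1=-3]  = -3
N_6 = 2N_2 + 2N_4 + N_3  [with N_2=-3, N_4=4, N_3=-3]  = -1

-1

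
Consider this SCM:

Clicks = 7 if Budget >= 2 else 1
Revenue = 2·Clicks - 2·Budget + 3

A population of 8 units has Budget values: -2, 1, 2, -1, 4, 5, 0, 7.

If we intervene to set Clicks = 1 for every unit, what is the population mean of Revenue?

1

do(Clicks=1) breaks Clicks's dependence on Budget. With Clicks=1 fixed, Revenue across the units is 9, 3, 1, 7, -3, -5, 5, -9, mean 1.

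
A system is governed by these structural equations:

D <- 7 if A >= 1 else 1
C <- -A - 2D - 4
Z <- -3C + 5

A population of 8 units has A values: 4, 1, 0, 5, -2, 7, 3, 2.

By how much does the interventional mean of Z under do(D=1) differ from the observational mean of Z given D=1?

The intervention sets D=1 in all 8 units regardless of A. Recomputing Z per unit gives 35, 26, 23, 38, 17, 44, 32, 29; average 30.5.
Observing D=1 restricts to units where D's equation naturally yields 1: A ∈ {0, -2}. In that subpopulation Z = 23, 17, mean 20.
Difference = 30.5 − 20 = 10.5.

10.5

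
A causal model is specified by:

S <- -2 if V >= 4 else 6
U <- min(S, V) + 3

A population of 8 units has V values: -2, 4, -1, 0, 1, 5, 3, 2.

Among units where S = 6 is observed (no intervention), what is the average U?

3.5

E[U|S=6] averages over only the 6 units with S=6 (V = -2, -1, 0, 1, 3, 2): U = 1, 2, 3, 4, 6, 5, mean 3.5.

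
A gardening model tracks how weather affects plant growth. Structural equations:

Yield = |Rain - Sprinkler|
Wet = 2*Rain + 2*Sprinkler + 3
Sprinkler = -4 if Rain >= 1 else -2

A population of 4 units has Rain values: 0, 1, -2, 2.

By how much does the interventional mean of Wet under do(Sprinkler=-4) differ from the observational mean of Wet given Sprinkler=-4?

The intervention sets Sprinkler=-4 in all 4 units regardless of Rain. Recomputing Wet per unit gives -5, -3, -9, -1; average -4.5.
Observing Sprinkler=-4 restricts to units where Sprinkler's equation naturally yields -4: Rain ∈ {1, 2}. In that subpopulation Wet = -3, -1, mean -2.
Difference = -4.5 − (-2) = -2.5.

-2.5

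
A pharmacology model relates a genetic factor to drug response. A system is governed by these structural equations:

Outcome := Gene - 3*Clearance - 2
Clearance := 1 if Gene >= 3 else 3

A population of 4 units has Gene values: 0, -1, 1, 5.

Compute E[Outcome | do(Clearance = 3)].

Every unit gets Clearance=3 under the intervention. Outcome values become -11, -12, -10, -6; E[Outcome|do(Clearance=3)] = -9.75.

-9.75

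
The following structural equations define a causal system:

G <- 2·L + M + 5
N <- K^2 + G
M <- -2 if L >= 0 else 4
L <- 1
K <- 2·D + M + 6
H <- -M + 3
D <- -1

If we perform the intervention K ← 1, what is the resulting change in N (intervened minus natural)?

-3

The intervention breaks the incoming arrows to K: K <- 2·D + M + 6 no longer applies, and K = 1.
M = -2 if L >= 0 else 4  [with L=1]  = -2
G = 2·L + M + 5  [with L=1, M=-2]  = 5
N = K^2 + G  [with K=1, G=5]  = 6
Without intervention: M = -2 if L >= 0 else 4  [with L=1]  = -2; K = 2·D + M + 6  [with D=-1, M=-2]  = 2; G = 2·L + M + 5  [with L=1, M=-2]  = 5; N = K^2 + G  [with K=2, G=5]  = 9.
Change = 6 − 9 = -3.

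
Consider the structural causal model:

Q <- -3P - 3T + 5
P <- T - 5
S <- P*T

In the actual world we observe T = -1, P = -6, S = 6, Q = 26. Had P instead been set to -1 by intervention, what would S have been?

1

The intervention breaks the incoming arrows to P: P <- T - 5 no longer applies, and P = -1.
S = P*T  [with P=-1, T=-1]  = 1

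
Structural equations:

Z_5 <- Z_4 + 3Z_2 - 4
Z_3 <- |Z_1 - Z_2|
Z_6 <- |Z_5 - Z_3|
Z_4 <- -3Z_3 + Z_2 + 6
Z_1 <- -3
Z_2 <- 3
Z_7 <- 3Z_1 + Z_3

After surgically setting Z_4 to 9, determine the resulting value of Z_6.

8

Under do(Z_4=9), the mechanism Z_4 <- -3Z_3 + Z_2 + 6 is discarded; Z_4 is fixed at 9.
Z_3 = |Z_1 - Z_2|  [with Z_1=-3, Z_2=3]  = 6
Z_5 = Z_4 + 3Z_2 - 4  [with Z_4=9, Z_2=3]  = 14
Z_6 = |Z_5 - Z_3|  [with Z_5=14, Z_3=6]  = 8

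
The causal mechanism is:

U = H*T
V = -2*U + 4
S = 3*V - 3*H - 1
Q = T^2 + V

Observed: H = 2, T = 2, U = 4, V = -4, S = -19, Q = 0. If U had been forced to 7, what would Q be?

-6

The intervention breaks the incoming arrows to U: U = H*T no longer applies, and U = 7.
V = -2*U + 4  [with U=7]  = -10
Q = T^2 + V  [with T=2, V=-10]  = -6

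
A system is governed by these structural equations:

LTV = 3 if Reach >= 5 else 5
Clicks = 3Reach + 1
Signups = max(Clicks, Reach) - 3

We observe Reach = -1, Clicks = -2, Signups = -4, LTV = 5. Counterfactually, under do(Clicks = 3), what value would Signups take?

0

The intervention breaks the incoming arrows to Clicks: Clicks = 3Reach + 1 no longer applies, and Clicks = 3.
Signups = max(Clicks, Reach) - 3  [with Clicks=3, Reach=-1]  = 0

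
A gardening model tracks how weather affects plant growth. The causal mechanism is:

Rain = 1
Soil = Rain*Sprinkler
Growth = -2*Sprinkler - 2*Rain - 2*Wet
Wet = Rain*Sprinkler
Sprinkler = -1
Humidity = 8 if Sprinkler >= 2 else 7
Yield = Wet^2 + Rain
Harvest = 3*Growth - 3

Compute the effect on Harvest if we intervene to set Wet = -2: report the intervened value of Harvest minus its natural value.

6

do(Wet=-2) replaces the equation Wet = Rain*Sprinkler with the constant Wet = -2.
Growth = -2*Sprinkler - 2*Rain - 2*Wet  [with Sprinkler=-1, Rain=1, Wet=-2]  = 4
Harvest = 3*Growth - 3  [with Growth=4]  = 9
Without intervention: Wet = Rain*Sprinkler  [with Rain=1, Sprinkler=-1]  = -1; Growth = -2*Sprinkler - 2*Rain - 2*Wet  [with Sprinkler=-1, Rain=1, Wet=-1]  = 2; Harvest = 3*Growth - 3  [with Growth=2]  = 3.
Change = 9 − 3 = 6.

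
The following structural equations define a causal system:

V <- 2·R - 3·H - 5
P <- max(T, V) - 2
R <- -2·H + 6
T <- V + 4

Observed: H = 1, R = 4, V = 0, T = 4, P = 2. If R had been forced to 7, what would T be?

10

Under do(R=7), the mechanism R <- -2·H + 6 is discarded; R is fixed at 7.
V = 2·R - 3·H - 5  [with R=7, H=1]  = 6
T = V + 4  [with V=6]  = 10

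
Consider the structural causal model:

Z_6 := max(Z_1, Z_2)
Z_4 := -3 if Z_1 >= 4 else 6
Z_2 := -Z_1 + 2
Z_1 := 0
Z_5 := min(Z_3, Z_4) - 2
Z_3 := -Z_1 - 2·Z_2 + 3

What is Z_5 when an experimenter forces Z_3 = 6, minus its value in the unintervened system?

do(Z_3=6) replaces the equation Z_3 := -Z_1 - 2·Z_2 + 3 with the constant Z_3 = 6.
Z_4 = -3 if Z_1 >= 4 else 6  [with Z_1=0]  = 6
Z_5 = min(Z_3, Z_4) - 2  [with Z_3=6, Z_4=6]  = 4
Without intervention: Z_2 = -Z_1 + 2  [with Z_1=0]  = 2; Z_3 = -Z_1 - 2·Z_2 + 3  [with Z_1=0, Z_2=2]  = -1; Z_4 = -3 if Z_1 >= 4 else 6  [with Z_1=0]  = 6; Z_5 = min(Z_3, Z_4) - 2  [with Z_3=-1, Z_4=6]  = -3.
Change = 4 − (-3) = 7.

7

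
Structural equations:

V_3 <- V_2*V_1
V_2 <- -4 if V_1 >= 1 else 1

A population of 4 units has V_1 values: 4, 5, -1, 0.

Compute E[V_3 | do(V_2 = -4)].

Every unit gets V_2=-4 under the intervention. V_3 values become -16, -20, 4, 0; E[V_3|do(V_2=-4)] = -8.

-8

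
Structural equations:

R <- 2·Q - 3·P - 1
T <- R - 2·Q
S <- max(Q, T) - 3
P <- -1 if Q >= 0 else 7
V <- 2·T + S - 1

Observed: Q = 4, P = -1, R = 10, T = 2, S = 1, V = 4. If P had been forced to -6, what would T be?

Under do(P=-6), the mechanism P <- -1 if Q >= 0 else 7 is discarded; P is fixed at -6.
R = 2·Q - 3·P - 1  [with Q=4, P=-6]  = 25
T = R - 2·Q  [with R=25, Q=4]  = 17

17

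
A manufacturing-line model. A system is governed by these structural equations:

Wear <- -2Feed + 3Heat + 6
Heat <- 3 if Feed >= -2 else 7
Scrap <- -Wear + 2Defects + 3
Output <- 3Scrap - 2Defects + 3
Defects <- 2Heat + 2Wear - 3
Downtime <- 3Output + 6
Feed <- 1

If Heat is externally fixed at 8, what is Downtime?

Under do(Heat=8), the mechanism Heat <- 3 if Feed >= -2 else 7 is discarded; Heat is fixed at 8.
Wear = -2Feed + 3Heat + 6  [with Feed=1, Heat=8]  = 28
Defects = 2Heat + 2Wear - 3  [with Heat=8, Wear=28]  = 69
Scrap = -Wear + 2Defects + 3  [with Wear=28, Defects=69]  = 113
Output = 3Scrap - 2Defects + 3  [with Scrap=113, Defects=69]  = 204
Downtime = 3Output + 6  [with Output=204]  = 618

618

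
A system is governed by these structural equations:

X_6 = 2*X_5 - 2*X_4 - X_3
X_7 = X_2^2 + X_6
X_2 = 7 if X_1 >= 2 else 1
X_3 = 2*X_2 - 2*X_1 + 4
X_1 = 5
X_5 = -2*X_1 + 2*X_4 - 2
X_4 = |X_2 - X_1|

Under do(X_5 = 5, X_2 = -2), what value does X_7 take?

Setting X_5 = 5, X_2 = -2 by intervention discards those variables' equations.
X_3 = 2*X_2 - 2*X_1 + 4  [with X_2=-2, X_1=5]  = -10
X_4 = |X_2 - X_1|  [with X_2=-2, X_1=5]  = 7
X_6 = 2*X_5 - 2*X_4 - X_3  [with X_5=5, X_4=7, X_3=-10]  = 6
X_7 = X_2^2 + X_6  [with X_2=-2, X_6=6]  = 10

10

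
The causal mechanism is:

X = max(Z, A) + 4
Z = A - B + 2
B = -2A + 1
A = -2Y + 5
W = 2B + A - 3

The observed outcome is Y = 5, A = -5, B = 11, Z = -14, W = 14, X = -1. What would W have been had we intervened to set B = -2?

do(B=-2) replaces the equation B = -2A + 1 with the constant B = -2.
A = -2Y + 5  [with Y=5]  = -5
W = 2B + A - 3  [with B=-2, A=-5]  = -12

-12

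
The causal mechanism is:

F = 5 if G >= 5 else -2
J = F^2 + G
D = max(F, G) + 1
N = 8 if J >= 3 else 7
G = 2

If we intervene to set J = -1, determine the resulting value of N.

7

Intervening sets J = -1 and removes its equation (J = F^2 + G).
N = 8 if J >= 3 else 7  [with J=-1]  = 7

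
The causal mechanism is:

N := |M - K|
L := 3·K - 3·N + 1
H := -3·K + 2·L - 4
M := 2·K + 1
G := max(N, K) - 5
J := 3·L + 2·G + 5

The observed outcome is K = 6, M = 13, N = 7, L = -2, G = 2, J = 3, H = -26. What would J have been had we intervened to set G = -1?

The intervention breaks the incoming arrows to G: G := max(N, K) - 5 no longer applies, and G = -1.
M = 2·K + 1  [with K=6]  = 13
N = |M - K|  [with M=13, K=6]  = 7
L = 3·K - 3·N + 1  [with K=6, N=7]  = -2
J = 3·L + 2·G + 5  [with L=-2, G=-1]  = -3

-3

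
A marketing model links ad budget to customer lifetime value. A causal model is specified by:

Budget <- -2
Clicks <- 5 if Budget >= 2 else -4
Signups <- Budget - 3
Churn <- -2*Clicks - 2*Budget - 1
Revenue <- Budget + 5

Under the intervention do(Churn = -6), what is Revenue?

Intervening sets Churn = -6 and removes its equation (Churn <- -2*Clicks - 2*Budget - 1).
No directed path runs from Churn to Revenue, so Revenue keeps its natural value.
Revenue = Budget + 5  [with Budget=-2]  = 3

3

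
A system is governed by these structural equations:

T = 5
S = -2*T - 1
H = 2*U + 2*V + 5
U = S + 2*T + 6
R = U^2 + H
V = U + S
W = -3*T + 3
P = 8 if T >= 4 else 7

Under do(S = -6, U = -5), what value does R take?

-2

Under do(S = -6, U = -5), each intervened variable's structural equation is replaced by its fixed value.
V = U + S  [with U=-5, S=-6]  = -11
H = 2*U + 2*V + 5  [with U=-5, V=-11]  = -27
R = U^2 + H  [with U=-5, H=-27]  = -2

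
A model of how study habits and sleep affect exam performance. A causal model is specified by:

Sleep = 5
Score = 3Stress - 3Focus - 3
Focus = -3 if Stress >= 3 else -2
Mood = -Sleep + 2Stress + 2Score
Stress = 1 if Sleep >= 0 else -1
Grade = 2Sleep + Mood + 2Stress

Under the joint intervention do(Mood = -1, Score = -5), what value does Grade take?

Setting Mood = -1, Score = -5 by intervention discards those variables' equations.
Stress = 1 if Sleep >= 0 else -1  [with Sleep=5]  = 1
Grade = 2Sleep + Mood + 2Stress  [with Sleep=5, Mood=-1, Stress=1]  = 11

11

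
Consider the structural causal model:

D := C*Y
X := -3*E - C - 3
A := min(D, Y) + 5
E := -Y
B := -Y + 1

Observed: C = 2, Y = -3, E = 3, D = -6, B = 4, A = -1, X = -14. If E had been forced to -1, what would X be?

-2

The intervention breaks the incoming arrows to E: E := -Y no longer applies, and E = -1.
X = -3*E - C - 3  [with E=-1, C=2]  = -2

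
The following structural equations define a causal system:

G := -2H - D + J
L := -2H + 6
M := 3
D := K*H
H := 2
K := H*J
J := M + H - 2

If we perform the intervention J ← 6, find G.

The intervention breaks the incoming arrows to J: J := M + H - 2 no longer applies, and J = 6.
K = H*J  [with H=2, J=6]  = 12
D = K*H  [with K=12, H=2]  = 24
G = -2H - D + J  [with H=2, D=24, J=6]  = -22

-22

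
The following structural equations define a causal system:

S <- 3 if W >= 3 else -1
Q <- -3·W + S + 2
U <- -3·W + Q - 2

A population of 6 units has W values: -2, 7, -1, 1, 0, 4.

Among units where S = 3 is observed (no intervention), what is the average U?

-30

Conditioning on S=3 selects the 2 unit(s) with W ∈ {7, 4}. Their U values: -39, -21. Mean = -30.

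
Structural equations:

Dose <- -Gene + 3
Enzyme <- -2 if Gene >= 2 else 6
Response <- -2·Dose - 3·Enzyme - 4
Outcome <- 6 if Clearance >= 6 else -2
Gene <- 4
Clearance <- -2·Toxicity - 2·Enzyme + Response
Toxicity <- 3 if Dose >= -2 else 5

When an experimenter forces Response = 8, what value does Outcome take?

The intervention breaks the incoming arrows to Response: Response <- -2·Dose - 3·Enzyme - 4 no longer applies, and Response = 8.
Dose = -Gene + 3  [with Gene=4]  = -1
Enzyme = -2 if Gene >= 2 else 6  [with Gene=4]  = -2
Toxicity = 3 if Dose >= -2 else 5  [with Dose=-1]  = 3
Clearance = -2·Toxicity - 2·Enzyme + Response  [with Toxicity=3, Enzyme=-2, Response=8]  = 6
Outcome = 6 if Clearance >= 6 else -2  [with Clearance=6]  = 6

6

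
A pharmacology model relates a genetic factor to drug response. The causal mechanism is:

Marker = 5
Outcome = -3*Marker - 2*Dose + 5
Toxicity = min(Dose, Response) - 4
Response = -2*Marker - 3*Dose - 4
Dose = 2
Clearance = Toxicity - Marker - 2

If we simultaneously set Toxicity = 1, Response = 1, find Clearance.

-6

The joint intervention fixes Toxicity = 1, Response = 1, removing each variable's own equation.
Clearance = Toxicity - Marker - 2  [with Toxicity=1, Marker=5]  = -6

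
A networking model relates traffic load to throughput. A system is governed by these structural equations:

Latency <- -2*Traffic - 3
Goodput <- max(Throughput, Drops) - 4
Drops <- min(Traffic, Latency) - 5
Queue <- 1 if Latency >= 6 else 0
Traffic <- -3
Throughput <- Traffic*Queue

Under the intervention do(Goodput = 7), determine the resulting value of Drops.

do(Goodput=7) replaces the equation Goodput <- max(Throughput, Drops) - 4 with the constant Goodput = 7.
No directed path runs from Goodput to Drops, so Drops keeps its natural value.
Latency = -2*Traffic - 3  [with Traffic=-3]  = 3
Drops = min(Traffic, Latency) - 5  [with Traffic=-3, Latency=3]  = -8

-8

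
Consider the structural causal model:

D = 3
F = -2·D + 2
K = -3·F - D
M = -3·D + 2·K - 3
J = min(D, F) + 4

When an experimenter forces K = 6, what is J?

Under do(K=6), the mechanism K = -3·F - D is discarded; K is fixed at 6.
Since J is not a descendant of the intervened variable, it is unaffected.
F = -2·D + 2  [with D=3]  = -4
J = min(D, F) + 4  [with D=3, F=-4]  = 0

0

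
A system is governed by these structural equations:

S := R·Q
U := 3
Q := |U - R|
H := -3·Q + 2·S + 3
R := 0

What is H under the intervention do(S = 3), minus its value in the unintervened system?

Intervening sets S = 3 and removes its equation (S := R·Q).
Q = |U - R|  [with U=3, R=0]  = 3
H = -3·Q + 2·S + 3  [with Q=3, S=3]  = 0
Without intervention: Q = |U - R|  [with U=3, R=0]  = 3; S = R·Q  [with R=0, Q=3]  = 0; H = -3·Q + 2·S + 3  [with Q=3, S=0]  = -6.
Change = 0 − (-6) = 6.

6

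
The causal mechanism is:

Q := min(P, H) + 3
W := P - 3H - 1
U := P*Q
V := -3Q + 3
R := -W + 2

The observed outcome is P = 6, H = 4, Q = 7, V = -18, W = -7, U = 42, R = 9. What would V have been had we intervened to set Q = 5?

The intervention breaks the incoming arrows to Q: Q := min(P, H) + 3 no longer applies, and Q = 5.
V = -3Q + 3  [with Q=5]  = -12

-12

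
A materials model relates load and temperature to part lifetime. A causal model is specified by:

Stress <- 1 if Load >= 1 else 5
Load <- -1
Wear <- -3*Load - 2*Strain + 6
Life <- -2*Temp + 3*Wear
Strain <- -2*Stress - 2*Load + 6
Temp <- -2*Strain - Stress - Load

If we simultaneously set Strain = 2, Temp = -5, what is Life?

Setting Strain = 2, Temp = -5 by intervention discards those variables' equations.
Wear = -3*Load - 2*Strain + 6  [with Load=-1, Strain=2]  = 5
Life = -2*Temp + 3*Wear  [with Temp=-5, Wear=5]  = 25

25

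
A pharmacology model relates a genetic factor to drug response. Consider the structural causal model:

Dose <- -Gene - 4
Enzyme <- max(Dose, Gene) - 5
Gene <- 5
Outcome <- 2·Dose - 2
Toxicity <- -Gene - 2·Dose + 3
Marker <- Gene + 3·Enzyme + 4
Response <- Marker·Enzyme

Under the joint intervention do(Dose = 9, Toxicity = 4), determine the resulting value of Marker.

The joint intervention fixes Dose = 9, Toxicity = 4, removing each variable's own equation.
Enzyme = max(Dose, Gene) - 5  [with Dose=9, Gene=5]  = 4
Marker = Gene + 3·Enzyme + 4  [with Gene=5, Enzyme=4]  = 21

21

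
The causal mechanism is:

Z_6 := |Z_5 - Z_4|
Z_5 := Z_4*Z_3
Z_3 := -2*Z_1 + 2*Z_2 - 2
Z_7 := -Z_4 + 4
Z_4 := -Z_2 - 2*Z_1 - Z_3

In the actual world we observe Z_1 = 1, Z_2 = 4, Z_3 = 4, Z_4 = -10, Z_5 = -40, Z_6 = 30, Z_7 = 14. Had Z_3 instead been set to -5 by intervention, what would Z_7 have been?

The intervention breaks the incoming arrows to Z_3: Z_3 := -2*Z_1 + 2*Z_2 - 2 no longer applies, and Z_3 = -5.
Z_4 = -Z_2 - 2*Z_1 - Z_3  [with Z_2=4, Z_1=1, Z_3=-5]  = -1
Z_7 = -Z_4 + 4  [with Z_4=-1]  = 5

5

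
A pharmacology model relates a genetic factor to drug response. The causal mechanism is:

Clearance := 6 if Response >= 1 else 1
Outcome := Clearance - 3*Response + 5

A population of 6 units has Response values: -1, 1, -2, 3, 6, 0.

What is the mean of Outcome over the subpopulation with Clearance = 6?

1

Conditioning on Clearance=6 selects the 3 unit(s) with Response ∈ {1, 3, 6}. Their Outcome values: 8, 2, -7. Mean = 1.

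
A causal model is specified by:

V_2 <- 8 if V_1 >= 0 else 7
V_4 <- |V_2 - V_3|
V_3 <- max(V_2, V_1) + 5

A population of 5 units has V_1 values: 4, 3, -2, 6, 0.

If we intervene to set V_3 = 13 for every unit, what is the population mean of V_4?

Every unit gets V_3=13 under the intervention. V_4 values become 5, 5, 6, 5, 5; E[V_4|do(V_3=13)] = 5.2.

5.2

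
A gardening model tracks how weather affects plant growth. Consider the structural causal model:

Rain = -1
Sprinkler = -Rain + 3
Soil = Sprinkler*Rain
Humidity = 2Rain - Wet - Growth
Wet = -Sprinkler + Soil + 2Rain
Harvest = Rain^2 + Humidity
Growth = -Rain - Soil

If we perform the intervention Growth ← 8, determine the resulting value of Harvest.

1

Under do(Growth=8), the mechanism Growth = -Rain - Soil is discarded; Growth is fixed at 8.
Sprinkler = -Rain + 3  [with Rain=-1]  = 4
Soil = Sprinkler*Rain  [with Sprinkler=4, Rain=-1]  = -4
Wet = -Sprinkler + Soil + 2Rain  [with Sprinkler=4, Soil=-4, Rain=-1]  = -10
Humidity = 2Rain - Wet - Growth  [with Rain=-1, Wet=-10, Growth=8]  = 0
Harvest = Rain^2 + Humidity  [with Rain=-1, Humidity=0]  = 1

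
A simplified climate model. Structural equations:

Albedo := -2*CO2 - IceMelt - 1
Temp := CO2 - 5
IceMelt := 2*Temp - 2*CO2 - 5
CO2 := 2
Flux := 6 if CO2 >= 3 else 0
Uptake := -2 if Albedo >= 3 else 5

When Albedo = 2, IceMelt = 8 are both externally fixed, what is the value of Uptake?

5

The joint intervention fixes Albedo = 2, IceMelt = 8, removing each variable's own equation.
Uptake = -2 if Albedo >= 3 else 5  [with Albedo=2]  = 5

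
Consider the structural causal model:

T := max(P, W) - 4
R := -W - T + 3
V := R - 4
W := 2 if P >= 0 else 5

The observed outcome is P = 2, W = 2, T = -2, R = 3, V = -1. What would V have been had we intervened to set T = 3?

do(T=3) replaces the equation T := max(P, W) - 4 with the constant T = 3.
W = 2 if P >= 0 else 5  [with P=2]  = 2
R = -W - T + 3  [with W=2, T=3]  = -2
V = R - 4  [with R=-2]  = -6

-6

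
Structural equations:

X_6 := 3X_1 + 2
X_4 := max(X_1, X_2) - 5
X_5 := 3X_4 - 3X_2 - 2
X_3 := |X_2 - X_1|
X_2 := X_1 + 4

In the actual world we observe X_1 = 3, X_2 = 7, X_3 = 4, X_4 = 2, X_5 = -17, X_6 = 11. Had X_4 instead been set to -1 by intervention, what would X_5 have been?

Intervening sets X_4 = -1 and removes its equation (X_4 := max(X_1, X_2) - 5).
X_2 = X_1 + 4  [with X_1=3]  = 7
X_5 = 3X_4 - 3X_2 - 2  [with X_4=-1, X_2=7]  = -26

-26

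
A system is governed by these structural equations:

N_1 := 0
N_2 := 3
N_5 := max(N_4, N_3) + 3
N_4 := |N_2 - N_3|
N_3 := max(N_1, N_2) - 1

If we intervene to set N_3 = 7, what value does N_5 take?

10

do(N_3=7) replaces the equation N_3 := max(N_1, N_2) - 1 with the constant N_3 = 7.
N_4 = |N_2 - N_3|  [with N_2=3, N_3=7]  = 4
N_5 = max(N_4, N_3) + 3  [with N_4=4, N_3=7]  = 10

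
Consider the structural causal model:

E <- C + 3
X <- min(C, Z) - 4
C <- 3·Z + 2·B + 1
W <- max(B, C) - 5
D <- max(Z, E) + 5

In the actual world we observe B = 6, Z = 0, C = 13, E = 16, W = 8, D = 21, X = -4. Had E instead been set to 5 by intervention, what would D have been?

Under do(E=5), the mechanism E <- C + 3 is discarded; E is fixed at 5.
D = max(Z, E) + 5  [with Z=0, E=5]  = 10

10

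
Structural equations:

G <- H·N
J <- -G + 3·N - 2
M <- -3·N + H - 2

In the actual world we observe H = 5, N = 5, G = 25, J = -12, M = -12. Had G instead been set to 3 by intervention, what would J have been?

The intervention breaks the incoming arrows to G: G <- H·N no longer applies, and G = 3.
J = -G + 3·N - 2  [with G=3, N=5]  = 10

10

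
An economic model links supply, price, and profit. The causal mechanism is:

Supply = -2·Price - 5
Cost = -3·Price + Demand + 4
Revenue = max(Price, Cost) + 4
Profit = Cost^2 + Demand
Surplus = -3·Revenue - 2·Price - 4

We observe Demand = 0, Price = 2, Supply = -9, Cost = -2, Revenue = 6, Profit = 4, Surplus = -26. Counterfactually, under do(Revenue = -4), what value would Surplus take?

4

Under do(Revenue=-4), the mechanism Revenue = max(Price, Cost) + 4 is discarded; Revenue is fixed at -4.
Surplus = -3·Revenue - 2·Price - 4  [with Revenue=-4, Price=2]  = 4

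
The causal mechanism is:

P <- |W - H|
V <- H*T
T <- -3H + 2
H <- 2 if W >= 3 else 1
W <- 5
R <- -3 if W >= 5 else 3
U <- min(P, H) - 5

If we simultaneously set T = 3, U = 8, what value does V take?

6

Under do(T = 3, U = 8), each intervened variable's structural equation is replaced by its fixed value.
H = 2 if W >= 3 else 1  [with W=5]  = 2
V = H*T  [with H=2, T=3]  = 6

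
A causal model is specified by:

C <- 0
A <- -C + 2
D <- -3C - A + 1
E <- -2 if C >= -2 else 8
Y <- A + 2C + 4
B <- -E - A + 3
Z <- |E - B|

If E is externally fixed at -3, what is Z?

7

The intervention breaks the incoming arrows to E: E <- -2 if C >= -2 else 8 no longer applies, and E = -3.
A = -C + 2  [with C=0]  = 2
B = -E - A + 3  [with E=-3, A=2]  = 4
Z = |E - B|  [with E=-3, B=4]  = 7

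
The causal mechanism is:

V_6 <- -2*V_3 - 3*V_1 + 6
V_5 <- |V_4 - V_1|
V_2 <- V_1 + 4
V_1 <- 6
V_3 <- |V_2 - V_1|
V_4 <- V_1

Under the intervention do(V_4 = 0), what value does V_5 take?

Intervening sets V_4 = 0 and removes its equation (V_4 <- V_1).
V_5 = |V_4 - V_1|  [with V_4=0, V_1=6]  = 6

6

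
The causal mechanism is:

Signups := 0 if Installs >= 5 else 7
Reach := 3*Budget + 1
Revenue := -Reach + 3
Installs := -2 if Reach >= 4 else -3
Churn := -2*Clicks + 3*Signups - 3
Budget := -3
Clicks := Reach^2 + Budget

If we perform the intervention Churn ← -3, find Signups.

do(Churn=-3) replaces the equation Churn := -2*Clicks + 3*Signups - 3 with the constant Churn = -3.
Since Signups is not a descendant of the intervened variable, it is unaffected.
Reach = 3*Budget + 1  [with Budget=-3]  = -8
Installs = -2 if Reach >= 4 else -3  [with Reach=-8]  = -3
Signups = 0 if Installs >= 5 else 7  [with Installs=-3]  = 7

7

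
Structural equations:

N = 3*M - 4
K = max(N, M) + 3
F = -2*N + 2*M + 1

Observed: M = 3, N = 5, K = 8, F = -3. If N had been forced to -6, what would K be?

The intervention breaks the incoming arrows to N: N = 3*M - 4 no longer applies, and N = -6.
K = max(N, M) + 3  [with N=-6, M=3]  = 6

6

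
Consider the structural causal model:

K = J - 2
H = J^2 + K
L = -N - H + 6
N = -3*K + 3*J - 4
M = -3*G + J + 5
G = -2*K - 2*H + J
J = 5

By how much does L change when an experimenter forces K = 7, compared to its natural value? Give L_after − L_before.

8

Under do(K=7), the mechanism K = J - 2 is discarded; K is fixed at 7.
H = J^2 + K  [with J=5, K=7]  = 32
N = -3*K + 3*J - 4  [with K=7, J=5]  = -10
L = -N - H + 6  [with N=-10, H=32]  = -16
Without intervention: K = J - 2  [with J=5]  = 3; H = J^2 + K  [with J=5, K=3]  = 28; N = -3*K + 3*J - 4  [with K=3, J=5]  = 2; L = -N - H + 6  [with N=2, H=28]  = -24.
Change = -16 − (-24) = 8.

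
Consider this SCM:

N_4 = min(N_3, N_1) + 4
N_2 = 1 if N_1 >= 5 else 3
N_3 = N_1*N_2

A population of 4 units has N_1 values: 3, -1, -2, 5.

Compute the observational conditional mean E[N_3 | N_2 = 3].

E[N_3|N_2=3] averages over only the 3 units with N_2=3 (N_1 = 3, -1, -2): N_3 = 9, -3, -6, mean 0.

0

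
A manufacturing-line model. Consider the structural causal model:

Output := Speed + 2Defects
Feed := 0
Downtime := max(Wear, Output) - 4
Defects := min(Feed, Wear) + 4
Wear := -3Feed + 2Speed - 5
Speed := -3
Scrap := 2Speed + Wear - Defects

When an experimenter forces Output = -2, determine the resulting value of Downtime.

Intervening sets Output = -2 and removes its equation (Output := Speed + 2Defects).
Wear = -3Feed + 2Speed - 5  [with Feed=0, Speed=-3]  = -11
Downtime = max(Wear, Output) - 4  [with Wear=-11, Output=-2]  = -6

-6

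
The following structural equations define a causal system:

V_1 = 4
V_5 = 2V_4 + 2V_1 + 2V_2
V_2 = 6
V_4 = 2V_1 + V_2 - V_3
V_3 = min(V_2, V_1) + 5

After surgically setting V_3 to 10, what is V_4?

The intervention breaks the incoming arrows to V_3: V_3 = min(V_2, V_1) + 5 no longer applies, and V_3 = 10.
V_4 = 2V_1 + V_2 - V_3  [with V_1=4, V_2=6, V_3=10]  = 4

4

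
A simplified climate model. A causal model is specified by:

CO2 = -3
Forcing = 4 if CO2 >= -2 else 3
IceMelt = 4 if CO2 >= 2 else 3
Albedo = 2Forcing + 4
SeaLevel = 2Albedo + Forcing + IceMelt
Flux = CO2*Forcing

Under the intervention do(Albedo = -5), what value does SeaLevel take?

-4

Intervening sets Albedo = -5 and removes its equation (Albedo = 2Forcing + 4).
Forcing = 4 if CO2 >= -2 else 3  [with CO2=-3]  = 3
IceMelt = 4 if CO2 >= 2 else 3  [with CO2=-3]  = 3
SeaLevel = 2Albedo + Forcing + IceMelt  [with Albedo=-5, Forcing=3, IceMelt=3]  = -4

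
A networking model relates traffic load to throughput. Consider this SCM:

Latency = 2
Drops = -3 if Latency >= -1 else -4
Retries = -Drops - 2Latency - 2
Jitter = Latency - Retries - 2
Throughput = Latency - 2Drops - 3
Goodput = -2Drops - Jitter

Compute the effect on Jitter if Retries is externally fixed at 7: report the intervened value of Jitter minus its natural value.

-10

The intervention breaks the incoming arrows to Retries: Retries = -Drops - 2Latency - 2 no longer applies, and Retries = 7.
Jitter = Latency - Retries - 2  [with Latency=2, Retries=7]  = -7
Without intervention: Drops = -3 if Latency >= -1 else -4  [with Latency=2]  = -3; Retries = -Drops - 2Latency - 2  [with Drops=-3, Latency=2]  = -3; Jitter = Latency - Retries - 2  [with Latency=2, Retries=-3]  = 3.
Change = -7 − 3 = -10.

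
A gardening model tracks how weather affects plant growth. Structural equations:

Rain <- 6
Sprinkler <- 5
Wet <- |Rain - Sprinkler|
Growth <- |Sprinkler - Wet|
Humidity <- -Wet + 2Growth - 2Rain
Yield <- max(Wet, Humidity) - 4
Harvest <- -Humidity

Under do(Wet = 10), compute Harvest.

The intervention breaks the incoming arrows to Wet: Wet <- |Rain - Sprinkler| no longer applies, and Wet = 10.
Growth = |Sprinkler - Wet|  [with Sprinkler=5, Wet=10]  = 5
Humidity = -Wet + 2Growth - 2Rain  [with Wet=10, Growth=5, Rain=6]  = -12
Harvest = -Humidity  [with Humidity=-12]  = 12

12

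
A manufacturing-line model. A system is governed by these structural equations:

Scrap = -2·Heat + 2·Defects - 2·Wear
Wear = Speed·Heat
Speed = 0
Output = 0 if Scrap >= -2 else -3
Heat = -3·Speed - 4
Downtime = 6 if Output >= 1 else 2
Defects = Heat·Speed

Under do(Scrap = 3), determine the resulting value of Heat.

Under do(Scrap=3), the mechanism Scrap = -2·Heat + 2·Defects - 2·Wear is discarded; Scrap is fixed at 3.
No directed path runs from Scrap to Heat, so Heat keeps its natural value.
Heat = -3·Speed - 4  [with Speed=0]  = -4

-4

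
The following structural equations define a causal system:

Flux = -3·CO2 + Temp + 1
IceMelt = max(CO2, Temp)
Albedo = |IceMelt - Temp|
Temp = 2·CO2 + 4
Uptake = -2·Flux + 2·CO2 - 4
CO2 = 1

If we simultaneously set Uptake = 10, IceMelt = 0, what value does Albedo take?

Under do(Uptake = 10, IceMelt = 0), each intervened variable's structural equation is replaced by its fixed value.
Temp = 2·CO2 + 4  [with CO2=1]  = 6
Albedo = |IceMelt - Temp|  [with IceMelt=0, Temp=6]  = 6

6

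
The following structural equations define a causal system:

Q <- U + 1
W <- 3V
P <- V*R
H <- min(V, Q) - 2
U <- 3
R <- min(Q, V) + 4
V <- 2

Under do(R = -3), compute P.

-6

Under do(R=-3), the mechanism R <- min(Q, V) + 4 is discarded; R is fixed at -3.
P = V*R  [with V=2, R=-3]  = -6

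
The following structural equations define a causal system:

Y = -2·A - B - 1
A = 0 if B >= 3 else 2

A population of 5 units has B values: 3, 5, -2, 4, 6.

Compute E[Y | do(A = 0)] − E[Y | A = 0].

1.3

Under do(A=0), A's equation is replaced by A=0 for every unit. Per-unit Y: -4, -6, 1, -5, -7. Mean = -4.2.
E[Y|A=0] averages over only the 4 units with A=0 (B = 3, 5, 4, 6): Y = -4, -6, -5, -7, mean -5.5.
Difference = -4.2 − (-5.5) = 1.3.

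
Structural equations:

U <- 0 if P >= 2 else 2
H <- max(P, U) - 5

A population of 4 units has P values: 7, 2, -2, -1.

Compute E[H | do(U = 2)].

Under do(U=2), U's equation is replaced by U=2 for every unit. Per-unit H: 2, -3, -3, -3. Mean = -1.75.

-1.75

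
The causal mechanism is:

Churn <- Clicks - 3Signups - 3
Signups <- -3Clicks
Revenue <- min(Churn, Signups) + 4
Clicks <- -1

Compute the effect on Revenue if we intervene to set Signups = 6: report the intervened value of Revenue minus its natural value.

-9

Under do(Signups=6), the mechanism Signups <- -3Clicks is discarded; Signups is fixed at 6.
Churn = Clicks - 3Signups - 3  [with Clicks=-1, Signups=6]  = -22
Revenue = min(Churn, Signups) + 4  [with Churn=-22, Signups=6]  = -18
Without intervention: Signups = -3Clicks  [with Clicks=-1]  = 3; Churn = Clicks - 3Signups - 3  [with Clicks=-1, Signups=3]  = -13; Revenue = min(Churn, Signups) + 4  [with Churn=-13, Signups=3]  = -9.
Change = -18 − (-9) = -9.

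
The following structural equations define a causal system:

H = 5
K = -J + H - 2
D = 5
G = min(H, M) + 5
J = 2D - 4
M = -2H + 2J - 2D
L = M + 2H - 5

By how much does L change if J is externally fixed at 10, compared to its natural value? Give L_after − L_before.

8

The intervention breaks the incoming arrows to J: J = 2D - 4 no longer applies, and J = 10.
M = -2H + 2J - 2D  [with H=5, J=10, D=5]  = 0
L = M + 2H - 5  [with M=0, H=5]  = 5
Without intervention: J = 2D - 4  [with D=5]  = 6; M = -2H + 2J - 2D  [with H=5, J=6, D=5]  = -8; L = M + 2H - 5  [with M=-8, H=5]  = -3.
Change = 5 − (-3) = 8.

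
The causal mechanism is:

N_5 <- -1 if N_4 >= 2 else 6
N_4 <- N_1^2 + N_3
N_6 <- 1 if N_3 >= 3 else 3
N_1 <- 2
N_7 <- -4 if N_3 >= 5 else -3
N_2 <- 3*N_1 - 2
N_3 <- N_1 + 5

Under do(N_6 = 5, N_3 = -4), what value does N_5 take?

Under do(N_6 = 5, N_3 = -4), each intervened variable's structural equation is replaced by its fixed value.
N_4 = N_1^2 + N_3  [with N_1=2, N_3=-4]  = 0
N_5 = -1 if N_4 >= 2 else 6  [with N_4=0]  = 6

6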